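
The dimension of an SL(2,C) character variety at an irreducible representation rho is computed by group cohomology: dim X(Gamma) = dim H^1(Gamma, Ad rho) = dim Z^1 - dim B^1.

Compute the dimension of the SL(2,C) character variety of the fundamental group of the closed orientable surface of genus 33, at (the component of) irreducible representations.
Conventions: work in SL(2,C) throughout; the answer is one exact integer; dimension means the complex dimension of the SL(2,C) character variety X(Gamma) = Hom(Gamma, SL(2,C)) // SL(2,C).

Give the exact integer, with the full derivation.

pi_1 of the closed genus-33 surface has 66 generators bound by the single product-of-commutators relator.
Before the relator condition, cocycle space has dim 3*66 = 198.
H^2 = coker(d_2) is dual to H^0 = 0 at irreducible rho (Poincare duality), so d_2 is onto: dim Z^1 = 195.
Coboundaries contribute dim B^1 = 3 (injective at irreducible rho).
dim X = dim H^1 = 195 - 3 = 192.

192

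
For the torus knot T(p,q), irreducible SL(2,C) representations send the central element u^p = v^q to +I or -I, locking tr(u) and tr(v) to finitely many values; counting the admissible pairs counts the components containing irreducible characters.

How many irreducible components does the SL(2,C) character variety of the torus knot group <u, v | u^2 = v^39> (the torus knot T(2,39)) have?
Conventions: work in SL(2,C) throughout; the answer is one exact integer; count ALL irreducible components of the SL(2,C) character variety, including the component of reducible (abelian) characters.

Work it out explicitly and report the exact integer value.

Gamma = < u, v | u^2 = v^39 > (torus knot T(2,39)); the central element u^2 = v^39 acts as +I or -I in any irreducible SL(2,C) representation.
On an irreducible component, tr(u) is locked at 2*cos(pi*alpha/2) for some alpha in 1..1, and tr(v) at 2*cos(pi*beta/39) for some beta in 1..38.
u^2 = (-1)^alpha I and v^39 = (-1)^beta I must agree, so alpha and beta have equal parity.
Enumerate parity-matched pairs: 1*19 odd-odd plus 0*19 even-even gives 19.
components with irreducible characters: 19; plus the single component of reducible (abelian) characters: total 20.

20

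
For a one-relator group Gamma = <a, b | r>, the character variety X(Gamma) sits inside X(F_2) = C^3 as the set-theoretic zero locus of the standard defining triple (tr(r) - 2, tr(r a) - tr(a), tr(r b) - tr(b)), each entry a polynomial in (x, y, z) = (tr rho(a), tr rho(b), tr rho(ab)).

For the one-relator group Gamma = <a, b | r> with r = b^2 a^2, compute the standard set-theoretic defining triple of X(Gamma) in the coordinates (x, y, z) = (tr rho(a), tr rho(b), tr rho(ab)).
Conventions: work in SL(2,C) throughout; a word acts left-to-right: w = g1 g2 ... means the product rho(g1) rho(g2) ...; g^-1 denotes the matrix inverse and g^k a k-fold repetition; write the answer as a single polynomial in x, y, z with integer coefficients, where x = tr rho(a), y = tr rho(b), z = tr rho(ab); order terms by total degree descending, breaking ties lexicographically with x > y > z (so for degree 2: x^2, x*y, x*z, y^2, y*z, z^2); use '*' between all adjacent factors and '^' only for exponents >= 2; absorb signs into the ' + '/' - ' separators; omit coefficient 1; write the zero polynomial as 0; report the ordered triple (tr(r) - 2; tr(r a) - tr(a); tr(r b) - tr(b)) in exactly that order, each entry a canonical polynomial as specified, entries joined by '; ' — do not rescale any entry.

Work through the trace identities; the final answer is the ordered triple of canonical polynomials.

x*y*z - x^2 - y^2; x^2*y*z - x^3 - x*y^2 - y*z + 2*x; x*y^2*z - x^2*y - y^3 - x*z + 2*y

and trace(a^2 b) = trace(a) * trace(b a) - trace(b) = x*z - y
next, trace(a^2) = trace(a) * trace(a) - trace(1) = x^2 - 2
trace(b^2 a^2) = trace(b) * trace(a^2 b) - trace(a^2) = x*y*z - x^2 - y^2 + 2
trace(a b^2) = trace(b) * trace(a b) - trace(a) = y*z - x
and trace(b^2 a^3) = trace(a) * trace(a b^2 a) - trace(a b^2) = x^2*y*z - x^3 - x*y^2 - y*z + 3*x
trace(b^2 a^2 b) = trace(b) * trace(b a^2 b) - trace(b a^2) = x*y^2*z - x^2*y - y^3 - x*z + 3*y
assemble the triple (trace(r) - 2; trace(r a) - x; trace(r b) - y)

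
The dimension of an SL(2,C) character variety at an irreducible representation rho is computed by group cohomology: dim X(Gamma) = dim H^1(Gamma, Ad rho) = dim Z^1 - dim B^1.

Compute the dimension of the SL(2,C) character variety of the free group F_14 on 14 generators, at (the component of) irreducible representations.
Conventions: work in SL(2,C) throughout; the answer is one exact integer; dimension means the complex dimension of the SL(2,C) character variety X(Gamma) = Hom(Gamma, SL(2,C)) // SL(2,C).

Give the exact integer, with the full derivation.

39

Gamma = F_14 has 14 generators and no relators.
A cocycle picks one sl_2 vector per generator freely, giving dim Z^1 = 3*14 = 42.
At an irreducible rho the centralizer of the image in sl_2 is 0, so the coboundary map sl_2 -> Z^1 is injective: dim B^1 = 3.
Therefore dim X = 42 - 3 = 39.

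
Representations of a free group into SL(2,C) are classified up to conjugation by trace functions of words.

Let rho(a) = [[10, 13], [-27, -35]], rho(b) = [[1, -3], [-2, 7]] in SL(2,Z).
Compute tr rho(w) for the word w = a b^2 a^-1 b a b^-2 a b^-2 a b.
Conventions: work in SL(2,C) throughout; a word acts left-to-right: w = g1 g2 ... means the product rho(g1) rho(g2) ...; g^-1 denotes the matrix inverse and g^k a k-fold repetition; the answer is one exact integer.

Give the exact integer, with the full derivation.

-76501741950

rho(a) = [[10, 13], [-27, -35]]
... * rho(b) = [[1, -3], [-2, 7]]  ->  [[-16, 61], [43, -164]]
... * rho(b) = [[1, -3], [-2, 7]]  ->  [[-138, 475], [371, -1277]]
... * rho(a^-1) = [[-35, -13], [27, 10]]  ->  [[17655, 6544], [-47464, -17593]]
... * rho(b) = [[1, -3], [-2, 7]]  ->  [[4567, -7157], [-12278, 19241]]
... * rho(a) = [[10, 13], [-27, -35]]  ->  [[238909, 309866], [-642287, -833049]]
... * rho(b^-1) = [[7, 3], [2, 1]]  ->  [[2292095, 1026593], [-6162107, -2759910]]
... * rho(b^-1) = [[7, 3], [2, 1]]  ->  [[18097851, 7902878], [-48654569, -21246231]]
... * rho(a) = [[10, 13], [-27, -35]]  ->  [[-32399196, -41328667], [87102547, 111108688]]
... * rho(b^-1) = [[7, 3], [2, 1]]  ->  [[-309451706, -138526255], [831935205, 372416329]]
... * rho(b^-1) = [[7, 3], [2, 1]]  ->  [[-2443214452, -1066881373], [6568379093, 2868221944]]
... * rho(a) = [[10, 13], [-27, -35]]  ->  [[4373652551, 5579060179], [-11758201558, -14998839831]]
... * rho(b) = [[1, -3], [-2, 7]]  ->  [[-6784467807, 25932463600], [18239478104, -69717274143]]
tr = -6784467807 + -69717274143 = -76501741950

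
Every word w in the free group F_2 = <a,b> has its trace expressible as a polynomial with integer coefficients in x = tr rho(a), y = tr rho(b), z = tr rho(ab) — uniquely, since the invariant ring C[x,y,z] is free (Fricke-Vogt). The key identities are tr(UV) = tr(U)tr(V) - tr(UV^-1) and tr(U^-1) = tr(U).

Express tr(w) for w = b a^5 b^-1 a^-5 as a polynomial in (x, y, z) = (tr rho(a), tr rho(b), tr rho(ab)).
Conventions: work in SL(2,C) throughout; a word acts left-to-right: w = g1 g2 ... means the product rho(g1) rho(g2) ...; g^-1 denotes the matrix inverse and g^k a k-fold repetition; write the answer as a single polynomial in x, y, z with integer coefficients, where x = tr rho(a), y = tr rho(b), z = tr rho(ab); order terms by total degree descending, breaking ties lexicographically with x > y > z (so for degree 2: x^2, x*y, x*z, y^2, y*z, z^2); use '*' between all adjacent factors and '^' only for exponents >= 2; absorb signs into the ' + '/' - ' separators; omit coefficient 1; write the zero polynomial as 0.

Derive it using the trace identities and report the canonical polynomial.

tr(b a^2) = tr(a) * tr(b a) - tr(b)  (reduce the a square) = x*z - y
tr(b a^3) = tr(a) * tr(b a^2) - tr(b a)  (reduce the a square) = x^2*z - x*y - z
so tr(b a^4) = tr(a) * tr(b a^3) - tr(b a^2)  (reduce the a square) = x^3*z - x^2*y - 2*x*z + y
tr(a^5 b) = tr(a) * tr(b a^4) - tr(b a^3)  (reduce the a square) = x^4*z - x^3*y - 3*x^2*z + 2*x*y + z
tr(a^2) = tr(a) * tr(a) - tr(1)  (reduce the a square) = x^2 - 2
so tr(a^3) = tr(a) * tr(a^2) - tr(a)  (reduce the a square) = x^3 - 3*x
reduce: tr(a^4) = tr(a) * tr(a^3) - tr(a^2)  (reduce the a square) = x^4 - 4*x^2 + 2
reduce: tr(a^5) = tr(a) * tr(a^4) - tr(a^3)  (reduce the a square) = x^5 - 5*x^3 + 5*x
tr(b a^5 b) = tr(b) * tr(a^5 b) - tr(a^5)  (reduce the b square) = x^4*y*z - x^5 - x^3*y^2 - 3*x^2*y*z + 5*x^3 + 2*x*y^2 + y*z - 5*x
so tr(b a b a) = tr(b a) * tr(b a) - tr(1)  (split on b) = z^2 - 2
tr(b a b) = tr(b) * tr(a b) - tr(a)  (reduce the b square) = y*z - x
tr(a b a b a) = tr(a) * tr(b a b a) - tr(b a b)  (reduce the a square) = x*z^2 - y*z - x
tr(a^2 b a b a) = tr(a) * tr(a b a b a) - tr(a b a b)  (reduce the a square) = x^2*z^2 - x*y*z - x^2 - z^2 + 2
tr(a^3 b a b a) = tr(a) * tr(a^2 b a b a) - tr(a^2 b a b)  (reduce the a square) = x^3*z^2 - x^2*y*z - x^3 - 2*x*z^2 + y*z + 3*x
reduce: tr(b a^5 b a) = tr(a) * tr(a^3 b a b a) - tr(a^3 b a b)  (reduce the a square) = x^4*z^2 - x^3*y*z - x^4 - 3*x^2*z^2 + 2*x*y*z + 4*x^2 + z^2 - 2
tr(a^-1 b a^5 b) = tr(b a^5 b) * tr(a) - tr(b a^5 b a)  (eliminate a^-1) = x^5*y*z - x^6 - x^4*y^2 - x^4*z^2 - 2*x^3*y*z + 6*x^4 + 2*x^2*y^2 + 3*x^2*z^2 - x*y*z - 9*x^2 - z^2 + 2
tr(a^-2 b a^5 b) = tr(a^-1 b a^5 b) * tr(a) - tr(a^-1 b a^5 b a)  (eliminate a^-1) = x^6*y*z - x^7 - x^5*y^2 - x^5*z^2 - 3*x^4*y*z + 7*x^5 + 3*x^3*y^2 + 3*x^3*z^2 + 2*x^2*y*z - 14*x^3 - 2*x*y^2 - x*z^2 - y*z + 7*x
so tr(a^-2 b a^5 b a^-1) = tr(a^-2 b a^5 b) * tr(a) - tr(a^-2 b a^5 b a)  (eliminate a^-1) = x^7*y*z - x^8 - x^6*y^2 - x^6*z^2 - 4*x^5*y*z + 8*x^6 + 4*x^4*y^2 + 4*x^4*z^2 + 4*x^3*y*z - 20*x^4 - 4*x^2*y^2 - 4*x^2*z^2 + 16*x^2 + z^2 - 2
tr(a^-4 b a^5 b) = tr(a^-2 b a^5 b a^-1) * tr(a) - tr(a^-2 b a^5 b)  (eliminate a^-1) = x^8*y*z - x^9 - x^7*y^2 - x^7*z^2 - 5*x^6*y*z + 9*x^7 + 5*x^5*y^2 + 5*x^5*z^2 + 7*x^4*y*z - 27*x^5 - 7*x^3*y^2 - 7*x^3*z^2 - 2*x^2*y*z + 30*x^3 + 2*x*y^2 + 2*x*z^2 + y*z - 9*x
so tr(a^-4 b a^5 b^-1) = tr(a^-4 b a^5) * tr(b) - tr(a^-4 b a^5 b)  (eliminate b^-1) = -x^8*y*z + x^9 + x^7*y^2 + x^7*z^2 + 5*x^6*y*z - 9*x^7 - 5*x^5*y^2 - 5*x^5*z^2 - 7*x^4*y*z + 27*x^5 + 7*x^3*y^2 + 7*x^3*z^2 + 2*x^2*y*z - 30*x^3 - 2*x*y^2 - 2*x*z^2 + 9*x
reduce: tr(b a^5 b^-1 a^-1) = tr(a^-1 b a^5) * tr(b) - tr(a^-1 b a^5 b)  (eliminate b^-1) = -x^5*y*z + x^6 + x^4*y^2 + x^4*z^2 + 3*x^3*y*z - 6*x^4 - 3*x^2*y^2 - 3*x^2*z^2 - x*y*z + 9*x^2 + y^2 + z^2 - 2
so tr(a^-2 b a^5 b^-1) = tr(b a^5 b^-1 a^-1) * tr(a) - tr(b a^5 b^-1)  (eliminate a^-1) = -x^6*y*z + x^7 + x^5*y^2 + x^5*z^2 + 3*x^4*y*z - 7*x^5 - 3*x^3*y^2 - 3*x^3*z^2 - x^2*y*z + 14*x^3 + x*y^2 + x*z^2 - 7*x
tr(a^-3 b a^5 b^-1) = tr(a^-2 b a^5 b^-1) * tr(a) - tr(a^-2 b a^5 b^-1 a)  (eliminate a^-1) = -x^7*y*z + x^8 + x^6*y^2 + x^6*z^2 + 4*x^5*y*z - 8*x^6 - 4*x^4*y^2 - 4*x^4*z^2 - 4*x^3*y*z + 20*x^4 + 4*x^2*y^2 + 4*x^2*z^2 + x*y*z - 16*x^2 - y^2 - z^2 + 2
so tr(b a^5 b^-1 a^-5) = tr(a^-4 b a^5 b^-1) * tr(a) - tr(a^-4 b a^5 b^-1 a)  (eliminate a^-1) = -x^9*y*z + x^10 + x^8*y^2 + x^8*z^2 + 6*x^7*y*z - 10*x^8 - 6*x^6*y^2 - 6*x^6*z^2 - 11*x^5*y*z + 35*x^6 + 11*x^4*y^2 + 11*x^4*z^2 + 6*x^3*y*z - 50*x^4 - 6*x^2*y^2 - 6*x^2*z^2 - x*y*z + 25*x^2 + y^2 + z^2 - 2

-x^9*y*z + x^10 + x^8*y^2 + x^8*z^2 + 6*x^7*y*z - 10*x^8 - 6*x^6*y^2 - 6*x^6*z^2 - 11*x^5*y*z + 35*x^6 + 11*x^4*y^2 + 11*x^4*z^2 + 6*x^3*y*z - 50*x^4 - 6*x^2*y^2 - 6*x^2*z^2 - x*y*z + 25*x^2 + y^2 + z^2 - 2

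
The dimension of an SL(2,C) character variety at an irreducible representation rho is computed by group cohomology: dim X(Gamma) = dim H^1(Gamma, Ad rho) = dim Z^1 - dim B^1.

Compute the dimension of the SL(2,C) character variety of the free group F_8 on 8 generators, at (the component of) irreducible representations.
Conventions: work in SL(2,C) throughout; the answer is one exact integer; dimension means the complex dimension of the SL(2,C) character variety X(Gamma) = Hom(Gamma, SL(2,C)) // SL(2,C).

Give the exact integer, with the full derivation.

Gamma = F_8 has 8 generators and no relators.
Z^1(Gamma, Ad rho) = (sl_2)^8: a cocycle is a free choice of one sl_2 vector per generator, so dim Z^1 = 3*8 = 24.
Irreducibility makes the coboundary map sl_2 -> Z^1 injective (trivial centralizer), so dim B^1 = 3.
Therefore dim X = 24 - 3 = 21.

21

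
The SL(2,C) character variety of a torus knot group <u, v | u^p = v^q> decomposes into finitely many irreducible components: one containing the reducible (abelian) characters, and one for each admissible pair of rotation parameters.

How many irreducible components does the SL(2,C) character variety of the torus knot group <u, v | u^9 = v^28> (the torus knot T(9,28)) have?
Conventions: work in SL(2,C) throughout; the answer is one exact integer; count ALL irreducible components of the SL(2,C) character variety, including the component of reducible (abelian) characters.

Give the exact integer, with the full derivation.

For T(9,28): irreducibility forces the central element u^9 = v^28 to one of +I, -I.
On an irreducible component, tr(u) is locked at 2*cos(pi*alpha/9) for some alpha in 1..8, and tr(v) at 2*cos(pi*beta/28) for some beta in 1..27.
Consistency of u^9 = (-1)^alpha I with v^28 = (-1)^beta I forces alpha = beta (mod 2).
count pairs: odd alpha (4 choices) x odd beta (14), plus even alpha (4) x even beta (13): 4*14 + 4*13 = 108.
components with irreducible characters: 108; plus the single component of reducible (abelian) characters: total 109.

109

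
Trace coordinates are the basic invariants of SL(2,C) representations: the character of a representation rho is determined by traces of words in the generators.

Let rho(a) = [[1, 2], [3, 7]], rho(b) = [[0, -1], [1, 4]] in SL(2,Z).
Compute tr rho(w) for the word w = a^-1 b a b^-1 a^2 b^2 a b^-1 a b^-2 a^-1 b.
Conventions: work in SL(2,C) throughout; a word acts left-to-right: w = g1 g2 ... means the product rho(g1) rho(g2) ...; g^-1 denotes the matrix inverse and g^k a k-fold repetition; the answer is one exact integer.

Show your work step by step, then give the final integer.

rho(a^-1) = [[7, -2], [-3, 1]]
... * rho(b) = [[0, -1], [1, 4]]  ->  [[-2, -15], [1, 7]]
... * rho(a) = [[1, 2], [3, 7]]  ->  [[-47, -109], [22, 51]]
... * rho(b^-1) = [[4, 1], [-1, 0]]  ->  [[-79, -47], [37, 22]]
... * rho(a) = [[1, 2], [3, 7]]  ->  [[-220, -487], [103, 228]]
... * rho(a) = [[1, 2], [3, 7]]  ->  [[-1681, -3849], [787, 1802]]
... * rho(b) = [[0, -1], [1, 4]]  ->  [[-3849, -13715], [1802, 6421]]
... * rho(b) = [[0, -1], [1, 4]]  ->  [[-13715, -51011], [6421, 23882]]
... * rho(a) = [[1, 2], [3, 7]]  ->  [[-166748, -384507], [78067, 180016]]
... * rho(b^-1) = [[4, 1], [-1, 0]]  ->  [[-282485, -166748], [132252, 78067]]
... * rho(a) = [[1, 2], [3, 7]]  ->  [[-782729, -1732206], [366453, 810973]]
... * rho(b^-1) = [[4, 1], [-1, 0]]  ->  [[-1398710, -782729], [654839, 366453]]
... * rho(b^-1) = [[4, 1], [-1, 0]]  ->  [[-4812111, -1398710], [2252903, 654839]]
... * rho(a^-1) = [[7, -2], [-3, 1]]  ->  [[-29488647, 8225512], [13805804, -3850967]]
... * rho(b) = [[0, -1], [1, 4]]  ->  [[8225512, 62390695], [-3850967, -29209672]]
tr = 8225512 + -29209672 = -20984160

-20984160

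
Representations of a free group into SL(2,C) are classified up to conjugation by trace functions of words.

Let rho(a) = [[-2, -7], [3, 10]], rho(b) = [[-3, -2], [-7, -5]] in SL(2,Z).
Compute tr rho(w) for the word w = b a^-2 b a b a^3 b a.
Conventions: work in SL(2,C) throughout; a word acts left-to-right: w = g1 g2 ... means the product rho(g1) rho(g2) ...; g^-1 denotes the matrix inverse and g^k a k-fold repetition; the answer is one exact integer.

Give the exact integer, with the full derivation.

-30752

rho(b) = [[-3, -2], [-7, -5]]
... * rho(a^-1) = [[10, 7], [-3, -2]]  ->  [[-24, -17], [-55, -39]]
... * rho(a^-1) = [[10, 7], [-3, -2]]  ->  [[-189, -134], [-433, -307]]
... * rho(b) = [[-3, -2], [-7, -5]]  ->  [[1505, 1048], [3448, 2401]]
... * rho(a) = [[-2, -7], [3, 10]]  ->  [[134, -55], [307, -126]]
... * rho(b) = [[-3, -2], [-7, -5]]  ->  [[-17, 7], [-39, 16]]
... * rho(a) = [[-2, -7], [3, 10]]  ->  [[55, 189], [126, 433]]
... * rho(a) = [[-2, -7], [3, 10]]  ->  [[457, 1505], [1047, 3448]]
... * rho(a) = [[-2, -7], [3, 10]]  ->  [[3601, 11851], [8250, 27151]]
... * rho(b) = [[-3, -2], [-7, -5]]  ->  [[-93760, -66457], [-214807, -152255]]
... * rho(a) = [[-2, -7], [3, 10]]  ->  [[-11851, -8250], [-27151, -18901]]
tr = -11851 + -18901 = -30752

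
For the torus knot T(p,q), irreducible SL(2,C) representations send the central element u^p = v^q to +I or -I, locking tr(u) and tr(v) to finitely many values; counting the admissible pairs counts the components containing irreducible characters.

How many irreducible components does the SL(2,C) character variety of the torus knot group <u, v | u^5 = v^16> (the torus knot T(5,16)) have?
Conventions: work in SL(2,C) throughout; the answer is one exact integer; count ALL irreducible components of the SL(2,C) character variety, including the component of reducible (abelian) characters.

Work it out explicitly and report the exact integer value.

For T(5,16): irreducibility forces the central element u^5 = v^16 to one of +I, -I.
So on each irreducible component the traces are pinned: tr(u) = 2*cos(pi*alpha/5) with 1 <= alpha <= 4, tr(v) = 2*cos(pi*beta/16) with 1 <= beta <= 15.
The two central values (-1)^alpha I and (-1)^beta I must be the same matrix, so alpha and beta share a parity.
count pairs: odd alpha (2 choices) x odd beta (8), plus even alpha (2) x even beta (7): 2*8 + 2*7 = 30.
That is 30 components of irreducible characters, and with the reducible (abelian) component the total is 31.

31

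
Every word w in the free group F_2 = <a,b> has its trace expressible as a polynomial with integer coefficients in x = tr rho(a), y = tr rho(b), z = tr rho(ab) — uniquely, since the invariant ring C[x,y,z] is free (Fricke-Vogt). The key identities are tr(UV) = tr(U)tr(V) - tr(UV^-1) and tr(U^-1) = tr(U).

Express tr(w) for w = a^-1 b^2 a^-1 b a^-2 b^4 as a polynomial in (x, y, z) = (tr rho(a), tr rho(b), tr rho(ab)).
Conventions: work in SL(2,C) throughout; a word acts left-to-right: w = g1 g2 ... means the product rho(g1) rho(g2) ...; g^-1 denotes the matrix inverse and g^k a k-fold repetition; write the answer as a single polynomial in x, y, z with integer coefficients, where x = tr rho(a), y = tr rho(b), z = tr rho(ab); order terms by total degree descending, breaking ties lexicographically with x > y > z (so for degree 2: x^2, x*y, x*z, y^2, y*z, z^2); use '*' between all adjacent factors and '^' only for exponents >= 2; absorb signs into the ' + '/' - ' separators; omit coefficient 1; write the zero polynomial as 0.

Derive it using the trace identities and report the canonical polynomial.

x^4*y^7 - 3*x^3*y^6*z - 4*x^4*y^5 - x^2*y^7 + 3*x^2*y^5*z^2 + 10*x^3*y^4*z + 2*x*y^6*z - x*y^4*z^3 + 4*x^4*y^3 + 4*x^2*y^5 - 8*x^2*y^3*z^2 - y^5*z^2 - 7*x^3*y^2*z - 7*x*y^4*z + 2*x*y^2*z^3 - x^4*y - 4*x^2*y^3 + 3*x^2*y*z^2 + 3*y^3*z^2 + x^3*z + 5*x*y^2*z + 2*x^2*y + y^3 - y*z^2 - 2*x*z - 3*y

trace(b^2) = trace(b)*trace(b) - trace(1) = y^2 - 2
trace(b^3) = trace(b)*trace(b^2) - trace(b) = y^3 - 3*y
trace(b^4) = trace(b)*trace(b^3) - trace(b^2) = y^4 - 4*y^2 + 2
trace(b^5) = trace(b)*trace(b^4) - trace(b^3) = y^5 - 5*y^3 + 5*y
trace(b^6) = trace(b)*trace(b^5) - trace(b^4) = y^6 - 6*y^4 + 9*y^2 - 2
trace(b^7) = trace(b)*trace(b^6) - trace(b^5) = y^7 - 7*y^5 + 14*y^3 - 7*y
trace(a b^2) = trace(b)*trace(a b) - trace(a) = y*z - x
trace(b^2 a b) = trace(b)*trace(a b^2) - trace(a b) = y^2*z - x*y - z
trace(b^2 a b^2) = trace(b)*trace(b^2 a b) - trace(b^2 a) = y^3*z - x*y^2 - 2*y*z + x
trace(b^2 a b^3) = trace(b)*trace(b^2 a b^2) - trace(b^2 a b) = y^4*z - x*y^3 - 3*y^2*z + 2*x*y + z
trace(b a b^5) = trace(b)*trace(b^2 a b^3) - trace(b^2 a b^2) = y^5*z - x*y^4 - 4*y^3*z + 3*x*y^2 + 3*y*z - x
trace(b^7 a) = trace(b)*trace(b a b^5) - trace(b a b^4) = y^6*z - x*y^5 - 5*y^4*z + 4*x*y^3 + 6*y^2*z - 3*x*y - z
trace(b^2 a^-1 b^5) = trace(b^7)*trace(a) - trace(b^7 a) = x*y^7 - y^6*z - 6*x*y^5 + 5*y^4*z + 10*x*y^3 - 6*y^2*z - 4*x*y + z
trace(a b a b) = trace(a b)*trace(a b) - trace(1)   [split at repeated a] = z^2 - 2
trace(a b a) = trace(a)*trace(b a) - trace(b) = x*z - y
trace(a b a b^2) = trace(b)*trace(a b a b) - trace(a b a) = y*z^2 - x*z - y
trace(a b^3 a b) = trace(b)*trace(a b a b^2) - trace(a b a b) = y^2*z^2 - x*y*z - y^2 - z^2 + 2
trace(b a^2 b) = trace(a)*trace(b^2 a) - trace(b^2) = x*y*z - x^2 - y^2 + 2
trace(a b^3 a) = trace(b)*trace(b a^2 b) - trace(b a^2) = x*y^2*z - x^2*y - y^3 - x*z + 3*y
trace(b a b^2 a b^2) = trace(b)*trace(a b^3 a b) - trace(a b^3 a) = y^3*z^2 - 2*x*y^2*z + x^2*y - y*z^2 + x*z - y
trace(b a b^2 a b) = trace(b)*trace(a b^2 a b) - trace(a b^2 a) = y^2*z^2 - 2*x*y*z + x^2 - 2
trace(b a b^2 a b^3) = trace(b)*trace(b a b^2 a b^2) - trace(b a b^2 a b) = y^4*z^2 - 2*x*y^3*z + x^2*y^2 - 2*y^2*z^2 + 3*x*y*z - x^2 - y^2 + 2
trace(b^5 a b^2 a) = trace(b)*trace(b a b^2 a b^3) - trace(b a b^2 a b^2) = y^5*z^2 - 2*x*y^4*z + x^2*y^3 - 3*y^3*z^2 + 5*x*y^2*z - 2*x^2*y - y^3 + y*z^2 - x*z + 3*y
trace(b^2 a^-1 b^5 a) = trace(b^5 a b^2)*trace(a) - trace(b^5 a b^2 a) = x*y^6*z - x^2*y^5 - y^5*z^2 - 3*x*y^4*z + 3*x^2*y^3 + 3*y^3*z^2 + x*y^2*z - x^2*y + y^3 - y*z^2 - 3*y
trace(b^4 a^-1 b^2 a^-1 b) = trace(b^2 a^-1 b^5)*trace(a) - trace(b^2 a^-1 b^5 a) = x^2*y^7 - 2*x*y^6*z - 5*x^2*y^5 + y^5*z^2 + 8*x*y^4*z + 7*x^2*y^3 - 3*y^3*z^2 - 7*x*y^2*z - 3*x^2*y - y^3 + y*z^2 + x*z + 3*y
trace(b a b a b^3) = trace(b)*trace(b a b a b^2) - trace(b a b a b) = y^3*z^2 - x*y^2*z - y^3 - 2*y*z^2 + x*z + 3*y
trace(a b a b^5) = trace(b)*trace(b a b a b^3) - trace(b a b a b^2) = y^4*z^2 - x*y^3*z - y^4 - 3*y^2*z^2 + 2*x*y*z + 4*y^2 + z^2 - 2
trace(b a b^6 a) = trace(b)*trace(a b a b^5) - trace(a b a b^4) = y^5*z^2 - x*y^4*z - y^5 - 4*y^3*z^2 + 3*x*y^2*z + 5*y^3 + 3*y*z^2 - x*z - 5*y
trace(b^2 a^-1 b a b^4) = trace(b a b^6)*trace(a) - trace(b a b^6 a) = x*y^6*z - x^2*y^5 - y^5*z^2 - 4*x*y^4*z + 4*x^2*y^3 + y^5 + 4*y^3*z^2 + 3*x*y^2*z - 3*x^2*y - 5*y^3 - 3*y*z^2 + 5*y
trace(a b^3 a b^3) = trace(b)*trace(a b^3 a b^2) - trace(a b^3 a b) = y^4*z^2 - 2*x*y^3*z + x^2*y^2 - 2*y^2*z^2 + 2*x*y*z + z^2 - 2
trace(b a b^4 a b^2) = trace(b)*trace(a b^3 a b^3) - trace(a b^3 a b^2) = y^5*z^2 - 2*x*y^4*z + x^2*y^3 - 3*y^3*z^2 + 4*x*y^2*z - x^2*y + 2*y*z^2 - x*z - y
trace(a b a b a b) = trace(a b a b)*trace(a b) - trace(b a)   [split at repeated a] = z^3 - 3*z
trace(a b a b a) = trace(a)*trace(b a b a) - trace(b a b) = x*z^2 - y*z - x
trace(b a b a b a b) = trace(b)*trace(a b a b a b) - trace(a b a b a) = y*z^3 - x*z^2 - 2*y*z + x
trace(a b a b^3 a b) = trace(b)*trace(b a b a b a b) - trace(b a b a b a) = y^2*z^3 - x*y*z^2 - 2*y^2*z - z^3 + x*y + 3*z
trace(a b a b^3 a) = trace(a)*trace(b a b^3 a) - trace(b a b^3) = x*y^2*z^2 - x^2*y*z - y^3*z - x*z^2 + 2*y*z + x
trace(b^2 a b^2 a b a b) = trace(b)*trace(a b a b^3 a b) - trace(a b a b^3 a) = y^3*z^3 - 2*x*y^2*z^2 + x^2*y*z - y^3*z - y*z^3 + x*y^2 + x*z^2 + y*z - x
trace(a b a b^2 a) = trace(a)*trace(b a b^2 a) - trace(b a b^2) = x*y*z^2 - x^2*z - y^2*z + z
trace(b^2 a b^2 a b a) = trace(b)*trace(a b a b^2 a b) - trace(a b a b^2 a) = y^2*z^3 - 2*x*y*z^2 + x^2*z - y^2*z + x*y - z
trace(b a b^4 a b^2 a) = trace(b)*trace(b^2 a b^2 a b a b) - trace(b^2 a b^2 a b a) = y^4*z^3 - 2*x*y^3*z^2 + x^2*y^2*z - y^4*z - 2*y^2*z^3 + x*y^3 + 3*x*y*z^2 - x^2*z + 2*y^2*z - 2*x*y + z
trace(b^2 a^-1 b a b^4 a) = trace(b a b^4 a b^2)*trace(a) - trace(b a b^4 a b^2 a) = x*y^5*z^2 - 2*x^2*y^4*z - y^4*z^3 + x^3*y^3 - x*y^3*z^2 + 3*x^2*y^2*z + y^4*z + 2*y^2*z^3 - x^3*y - x*y^3 - x*y*z^2 - 2*y^2*z + x*y - z
trace(b^4 a^-1 b^2 a^-1 b a) = trace(b^2 a^-1 b a b^4)*trace(a) - trace(b^2 a^-1 b a b^4 a) = x^2*y^6*z - x^3*y^5 - 2*x*y^5*z^2 - 2*x^2*y^4*z + y^4*z^3 + 3*x^3*y^3 + x*y^5 + 5*x*y^3*z^2 - y^4*z - 2*y^2*z^3 - 2*x^3*y - 4*x*y^3 - 2*x*y*z^2 + 2*y^2*z + 4*x*y + z
trace(b^4 a^-1 b^2 a^-1 b a^-1) = trace(b^4 a^-1 b^2 a^-1 b)*trace(a) - trace(b^4 a^-1 b^2 a^-1 b a) = x^3*y^7 - 3*x^2*y^6*z - 4*x^3*y^5 + 3*x*y^5*z^2 + 10*x^2*y^4*z - y^4*z^3 + 4*x^3*y^3 - x*y^5 - 8*x*y^3*z^2 - 7*x^2*y^2*z + y^4*z + 2*y^2*z^3 - x^3*y + 3*x*y^3 + 3*x*y*z^2 + x^2*z - 2*y^2*z - x*y - z
trace(a^-1 b^2 a^-1 b a^-2 b^4) = trace(b^4 a^-1 b^2 a^-1 b a^-1)*trace(a) - trace(b^4 a^-1 b^2 a^-1 b) = x^4*y^7 - 3*x^3*y^6*z - 4*x^4*y^5 - x^2*y^7 + 3*x^2*y^5*z^2 + 10*x^3*y^4*z + 2*x*y^6*z - x*y^4*z^3 + 4*x^4*y^3 + 4*x^2*y^5 - 8*x^2*y^3*z^2 - y^5*z^2 - 7*x^3*y^2*z - 7*x*y^4*z + 2*x*y^2*z^3 - x^4*y - 4*x^2*y^3 + 3*x^2*y*z^2 + 3*y^3*z^2 + x^3*z + 5*x*y^2*z + 2*x^2*y + y^3 - y*z^2 - 2*x*z - 3*y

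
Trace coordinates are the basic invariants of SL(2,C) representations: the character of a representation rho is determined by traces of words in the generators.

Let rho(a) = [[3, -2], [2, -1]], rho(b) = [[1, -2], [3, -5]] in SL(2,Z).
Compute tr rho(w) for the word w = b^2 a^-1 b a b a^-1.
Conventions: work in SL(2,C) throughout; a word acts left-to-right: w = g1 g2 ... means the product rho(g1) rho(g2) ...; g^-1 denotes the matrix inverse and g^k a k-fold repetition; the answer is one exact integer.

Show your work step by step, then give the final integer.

218

rho(b) = [[1, -2], [3, -5]]
... * rho(b) = [[1, -2], [3, -5]]  ->  [[-5, 8], [-12, 19]]
... * rho(a^-1) = [[-1, 2], [-2, 3]]  ->  [[-11, 14], [-26, 33]]
... * rho(b) = [[1, -2], [3, -5]]  ->  [[31, -48], [73, -113]]
... * rho(a) = [[3, -2], [2, -1]]  ->  [[-3, -14], [-7, -33]]
... * rho(b) = [[1, -2], [3, -5]]  ->  [[-45, 76], [-106, 179]]
... * rho(a^-1) = [[-1, 2], [-2, 3]]  ->  [[-107, 138], [-252, 325]]
tr = -107 + 325 = 218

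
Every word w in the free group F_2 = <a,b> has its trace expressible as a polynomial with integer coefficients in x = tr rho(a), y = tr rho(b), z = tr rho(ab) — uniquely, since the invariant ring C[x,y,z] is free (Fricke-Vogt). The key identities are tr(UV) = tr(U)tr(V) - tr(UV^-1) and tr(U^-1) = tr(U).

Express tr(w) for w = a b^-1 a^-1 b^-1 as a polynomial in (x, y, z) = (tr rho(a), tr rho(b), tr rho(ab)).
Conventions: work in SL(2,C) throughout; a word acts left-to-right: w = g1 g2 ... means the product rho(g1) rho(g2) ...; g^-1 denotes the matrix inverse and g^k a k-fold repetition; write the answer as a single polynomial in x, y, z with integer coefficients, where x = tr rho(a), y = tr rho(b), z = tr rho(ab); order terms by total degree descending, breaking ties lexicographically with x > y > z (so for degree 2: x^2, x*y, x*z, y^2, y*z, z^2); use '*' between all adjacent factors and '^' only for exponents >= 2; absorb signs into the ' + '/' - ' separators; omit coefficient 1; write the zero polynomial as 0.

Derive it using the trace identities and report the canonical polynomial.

use: trace(a b^-1) = trace(a) * trace(b) - trace(a b)  (eliminate b^-1) = x*y - z
apply: trace(b^-1 a b^-1) = trace(a b^-1) * trace(b) - trace(a)  (eliminate b^-1) = x*y^2 - y*z - x
use: trace(a^2) = trace(a) * trace(a) - trace(1)  (reduce the a square) = x^2 - 2
use: trace(a^2 b) = trace(a) * trace(b a) - trace(b)  (reduce the a square) = x*z - y
apply: trace(a b^-1 a) = trace(a^2) * trace(b) - trace(a^2 b)  (eliminate b^-1) = x^2*y - x*z - y
use: trace(a b a b) = trace(b a) * trace(b a) - trace(1)  (split on b) = z^2 - 2
trace(a b^-1 a b) = trace(a b a) * trace(b) - trace(a b a b)  (eliminate b^-1) = x*y*z - y^2 - z^2 + 2
use: trace(b^-1 a b^-1 a) = trace(a b^-1 a) * trace(b) - trace(a b^-1 a b)  (eliminate b^-1) = x^2*y^2 - 2*x*y*z + z^2 - 2
apply: trace(a b^-1 a^-1 b^-1) = trace(b^-1 a b^-1) * trace(a) - trace(b^-1 a b^-1 a)  (eliminate a^-1) = x*y*z - x^2 - z^2 + 2

x*y*z - x^2 - z^2 + 2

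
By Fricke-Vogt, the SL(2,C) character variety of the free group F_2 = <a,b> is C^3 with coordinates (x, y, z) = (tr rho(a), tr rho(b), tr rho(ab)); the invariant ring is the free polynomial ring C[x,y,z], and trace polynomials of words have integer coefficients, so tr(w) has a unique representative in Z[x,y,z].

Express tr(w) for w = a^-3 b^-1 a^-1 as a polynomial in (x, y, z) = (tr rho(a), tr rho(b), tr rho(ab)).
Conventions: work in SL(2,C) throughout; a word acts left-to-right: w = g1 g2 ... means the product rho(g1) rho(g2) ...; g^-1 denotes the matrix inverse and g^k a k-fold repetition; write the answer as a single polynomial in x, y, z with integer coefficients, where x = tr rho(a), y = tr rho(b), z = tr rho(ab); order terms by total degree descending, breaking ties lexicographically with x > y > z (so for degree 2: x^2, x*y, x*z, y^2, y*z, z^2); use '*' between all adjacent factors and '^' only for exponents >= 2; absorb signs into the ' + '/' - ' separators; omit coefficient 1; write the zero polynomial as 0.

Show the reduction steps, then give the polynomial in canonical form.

x^3*z - x^2*y - 2*x*z + y

trace(a^-1) = trace(a) = x
use: trace(a^-2) = trace(a^-1) * trace(a) - trace(1)   [inverse elimination on a] = x^2 - 2
apply: trace(a^-3) = trace(a^-2) * trace(a) - trace(a^-1)   [inverse elimination on a] = x^3 - 3*x
trace(a^-1 b) = trace(b) * trace(a) - trace(b a)   [inverse elimination on a] = x*y - z
trace(a^-2 b) = trace(a^-1 b) * trace(a) - trace(a^-1 b a)   [inverse elimination on a] = x^2*y - x*z - y
trace(a^-3 b) = trace(a^-2 b) * trace(a) - trace(a^-2 b a)   [inverse elimination on a] = x^3*y - x^2*z - 2*x*y + z
trace(b^-1 a^-3) = trace(a^-3) * trace(b) - trace(a^-3 b)   [inverse elimination on b] = x^2*z - x*y - z
apply: trace(b^-1 a^-2) = trace(a^-2) * trace(b) - trace(a^-2 b)   [inverse elimination on b] = x*z - y
use: trace(a^-3 b^-1 a^-1) = trace(b^-1 a^-3) * trace(a) - trace(b^-1 a^-2)   [inverse elimination on a] = x^3*z - x^2*y - 2*x*z + y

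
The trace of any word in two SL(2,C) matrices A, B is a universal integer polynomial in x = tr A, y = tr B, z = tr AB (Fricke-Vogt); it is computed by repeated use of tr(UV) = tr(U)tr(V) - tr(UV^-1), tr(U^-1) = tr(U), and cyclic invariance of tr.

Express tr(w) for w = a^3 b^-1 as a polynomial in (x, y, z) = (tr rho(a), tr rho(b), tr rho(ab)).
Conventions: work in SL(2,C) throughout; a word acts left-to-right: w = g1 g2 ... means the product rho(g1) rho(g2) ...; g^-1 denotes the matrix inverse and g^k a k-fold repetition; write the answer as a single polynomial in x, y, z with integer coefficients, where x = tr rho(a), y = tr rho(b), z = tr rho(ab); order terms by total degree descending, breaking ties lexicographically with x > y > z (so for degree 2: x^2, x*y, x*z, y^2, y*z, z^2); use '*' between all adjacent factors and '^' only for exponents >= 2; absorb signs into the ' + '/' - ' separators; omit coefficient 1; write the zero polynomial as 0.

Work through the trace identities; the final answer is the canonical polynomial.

reduce: tr(a^2) = tr(a)*tr(a) - tr(1) = x^2 - 2
tr(a^3) = tr(a)*tr(a^2) - tr(a) = x^3 - 3*x
so tr(a b a) = tr(a)*tr(b a) - tr(b) = x*z - y
reduce: tr(a^3 b) = tr(a)*tr(a b a) - tr(a b) = x^2*z - x*y - z
reduce: tr(a^3 b^-1) = tr(a^3)*tr(b) - tr(a^3 b) = x^3*y - x^2*z - 2*x*y + z

x^3*y - x^2*z - 2*x*y + z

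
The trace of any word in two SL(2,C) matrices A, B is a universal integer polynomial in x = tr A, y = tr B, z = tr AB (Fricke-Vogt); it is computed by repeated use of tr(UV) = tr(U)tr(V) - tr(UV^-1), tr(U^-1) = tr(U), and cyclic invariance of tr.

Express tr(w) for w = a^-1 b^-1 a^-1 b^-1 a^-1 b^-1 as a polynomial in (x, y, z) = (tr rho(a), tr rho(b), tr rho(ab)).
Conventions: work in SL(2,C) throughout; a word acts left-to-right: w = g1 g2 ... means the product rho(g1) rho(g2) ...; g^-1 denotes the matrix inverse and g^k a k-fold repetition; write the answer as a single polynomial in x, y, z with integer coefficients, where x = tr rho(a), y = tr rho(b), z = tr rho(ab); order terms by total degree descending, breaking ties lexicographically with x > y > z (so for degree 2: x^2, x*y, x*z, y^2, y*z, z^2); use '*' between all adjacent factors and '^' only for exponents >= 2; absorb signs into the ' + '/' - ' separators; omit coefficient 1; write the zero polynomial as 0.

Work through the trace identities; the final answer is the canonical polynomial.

z^3 - 3*z

and tr(a^-1) = tr(a) = x
next, tr(a^-1 b) = tr(b) * tr(a) - tr(b a)   [inverse elimination on a] = x*y - z
and tr(b^-1 a^-1) = tr(a^-1) * tr(b) - tr(a^-1 b)   [inverse elimination on b] = z
and tr(b^-1 a^-1 b^-1) = tr(b^-1 a^-1) * tr(b) - tr(b^-1 a^-1 b)   [inverse elimination on b] = y*z - x
tr(a b a) = tr(a) * tr(b a) - tr(b)   [square of a] = x*z - y
tr(a b a b) = tr(b a) * tr(b a) - tr(1)   [split at a repeated b] = z^2 - 2
tr(b a b^-1 a) = tr(a b a) * tr(b) - tr(a b a b)   [inverse elimination on b] = x*y*z - y^2 - z^2 + 2
next, tr(a b^-1 a^-1 b) = tr(b a b^-1) * tr(a) - tr(b a b^-1 a)   [inverse elimination on a] = -x*y*z + x^2 + y^2 + z^2 - 2
and tr(b^-1 a^-1 b^-1 a) = tr(a b^-1 a^-1) * tr(b) - tr(a b^-1 a^-1 b)   [inverse elimination on b] = x*y*z - x^2 - z^2 + 2
tr(b^-1 a^-1 b^-1 a^-1) = tr(b^-1 a^-1 b^-1) * tr(a) - tr(b^-1 a^-1 b^-1 a)   [inverse elimination on a] = z^2 - 2
and tr(a^-1 b^-1 a^-1 b^-1 a^-1) = tr(b^-1 a^-1 b^-1 a^-1) * tr(a) - tr(b^-1 a^-1 b^-1)   [inverse elimination on a] = x*z^2 - y*z - x
next, tr(a^-1 b a^-1 b^-1 a^-1) = tr(a^-1 b a^-1 b^-1) * tr(a) - tr(a^-1 b a^-1 b^-1 a)   [inverse elimination on a] = x^2*y*z - x*y^2 - x*z^2 + x
and tr(b^2) = tr(b) * tr(b) - tr(1)   [square of b] = y^2 - 2
tr(b^2 a^-1) = tr(b^2) * tr(a) - tr(b^2 a)   [inverse elimination on a] = x*y^2 - y*z - x
next, tr(a^-1 b^2 a^-1) = tr(b^2 a^-1) * tr(a) - tr(b^2)   [inverse elimination on a] = x^2*y^2 - x*y*z - x^2 - y^2 + 2
tr(b^3) = tr(b) * tr(b^2) - tr(b)   [square of b] = y^3 - 3*y
tr(b^3 a) = tr(b) * tr(b a b) - tr(b a)   [square of b] = y^2*z - x*y - z
next, tr(b^2 a^-1 b) = tr(b^3) * tr(a) - tr(b^3 a)   [inverse elimination on a] = x*y^3 - y^2*z - 2*x*y + z
tr(b a b^2 a) = tr(b) * tr(a b a b) - tr(a b a)   [square of b] = y*z^2 - x*z - y
next, tr(b^2 a^-1 b a) = tr(b a b^2) * tr(a) - tr(b a b^2 a)   [inverse elimination on a] = x*y^2*z - x^2*y - y*z^2 + y
and tr(a^-1 b^2 a^-1 b) = tr(b^2 a^-1 b) * tr(a) - tr(b^2 a^-1 b a)   [inverse elimination on a] = x^2*y^3 - 2*x*y^2*z - x^2*y + y*z^2 + x*z - y
next, tr(b a^-1 b^-1 a^-1 b) = tr(a^-1 b^2 a^-1) * tr(b) - tr(a^-1 b^2 a^-1 b)   [inverse elimination on b] = x*y^2*z - y^3 - y*z^2 - x*z + 3*y
tr(a^-1 b a b a^-1) = tr(a^-1 b a b) * tr(a) - tr(a^-1 b a b a)   [inverse elimination on a] = x^2*y*z - x^3 - x*z^2 - y*z + 3*x
and tr(b a b a b a) = tr(a b a b) * tr(a b) - tr(b a)   [split at a repeated a] = z^3 - 3*z
next, tr(b a^-1 b a b a) = tr(b a b a b) * tr(a) - tr(b a b a b a)   [inverse elimination on a] = x*y*z^2 - x^2*z - z^3 - x*y + 3*z
tr(a^-1 b a b a^-1 b) = tr(b a^-1 b a b) * tr(a) - tr(b a^-1 b a b a)   [inverse elimination on a] = x^2*y^2*z - x^3*y - 2*x*y*z^2 + x^2*z + z^3 + 2*x*y - 3*z
tr(b a^-1 b^-1 a^-1 b a) = tr(a^-1 b a b a^-1) * tr(b) - tr(a^-1 b a b a^-1 b)   [inverse elimination on b] = x*y*z^2 - x^2*z - y^2*z - z^3 + x*y + 3*z
and tr(a^-1 b a^-1 b^-1 a^-1 b) = tr(b a^-1 b^-1 a^-1 b) * tr(a) - tr(b a^-1 b^-1 a^-1 b a)   [inverse elimination on a] = x^2*y^2*z - x*y^3 - 2*x*y*z^2 + y^2*z + z^3 + 2*x*y - 3*z
tr(a^-1 b^-1 a^-1 b^-1 a^-1 b) = tr(a^-1 b a^-1 b^-1 a^-1) * tr(b) - tr(a^-1 b a^-1 b^-1 a^-1 b)   [inverse elimination on b] = x*y*z^2 - y^2*z - z^3 - x*y + 3*z
next, tr(a^-1 b^-1 a^-1 b^-1 a^-1 b^-1) = tr(a^-1 b^-1 a^-1 b^-1 a^-1) * tr(b) - tr(a^-1 b^-1 a^-1 b^-1 a^-1 b)   [inverse elimination on b] = z^3 - 3*z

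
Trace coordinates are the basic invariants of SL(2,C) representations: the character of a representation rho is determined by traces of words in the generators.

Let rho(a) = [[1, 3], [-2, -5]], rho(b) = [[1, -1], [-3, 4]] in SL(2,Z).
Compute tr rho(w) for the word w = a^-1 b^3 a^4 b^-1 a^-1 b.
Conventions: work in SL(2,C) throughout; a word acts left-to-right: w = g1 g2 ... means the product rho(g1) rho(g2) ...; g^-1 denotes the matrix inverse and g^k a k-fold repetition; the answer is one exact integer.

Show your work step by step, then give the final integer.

rho(a^-1) = [[-5, -3], [2, 1]]
... * rho(b) = [[1, -1], [-3, 4]]  ->  [[4, -7], [-1, 2]]
... * rho(b) = [[1, -1], [-3, 4]]  ->  [[25, -32], [-7, 9]]
... * rho(b) = [[1, -1], [-3, 4]]  ->  [[121, -153], [-34, 43]]
... * rho(a) = [[1, 3], [-2, -5]]  ->  [[427, 1128], [-120, -317]]
... * rho(a) = [[1, 3], [-2, -5]]  ->  [[-1829, -4359], [514, 1225]]
... * rho(a) = [[1, 3], [-2, -5]]  ->  [[6889, 16308], [-1936, -4583]]
... * rho(a) = [[1, 3], [-2, -5]]  ->  [[-25727, -60873], [7230, 17107]]
... * rho(b^-1) = [[4, 1], [3, 1]]  ->  [[-285527, -86600], [80241, 24337]]
... * rho(a^-1) = [[-5, -3], [2, 1]]  ->  [[1254435, 769981], [-352531, -216386]]
... * rho(b) = [[1, -1], [-3, 4]]  ->  [[-1055508, 1825489], [296627, -513013]]
tr = -1055508 + -513013 = -1568521

-1568521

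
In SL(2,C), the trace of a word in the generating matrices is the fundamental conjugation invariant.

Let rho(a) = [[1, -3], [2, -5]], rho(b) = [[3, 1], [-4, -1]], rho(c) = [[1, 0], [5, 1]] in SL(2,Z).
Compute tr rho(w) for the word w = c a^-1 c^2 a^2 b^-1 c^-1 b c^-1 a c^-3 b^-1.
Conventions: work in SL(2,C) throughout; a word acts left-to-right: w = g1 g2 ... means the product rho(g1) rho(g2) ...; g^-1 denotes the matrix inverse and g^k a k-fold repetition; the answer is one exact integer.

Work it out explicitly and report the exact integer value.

rho(c) = [[1, 0], [5, 1]]
... * rho(a^-1) = [[-5, 3], [-2, 1]]  ->  [[-5, 3], [-27, 16]]
... * rho(c) = [[1, 0], [5, 1]]  ->  [[10, 3], [53, 16]]
... * rho(c) = [[1, 0], [5, 1]]  ->  [[25, 3], [133, 16]]
... * rho(a) = [[1, -3], [2, -5]]  ->  [[31, -90], [165, -479]]
... * rho(a) = [[1, -3], [2, -5]]  ->  [[-149, 357], [-793, 1900]]
... * rho(b^-1) = [[-1, -1], [4, 3]]  ->  [[1577, 1220], [8393, 6493]]
... * rho(c^-1) = [[1, 0], [-5, 1]]  ->  [[-4523, 1220], [-24072, 6493]]
... * rho(b) = [[3, 1], [-4, -1]]  ->  [[-18449, -5743], [-98188, -30565]]
... * rho(c^-1) = [[1, 0], [-5, 1]]  ->  [[10266, -5743], [54637, -30565]]
... * rho(a) = [[1, -3], [2, -5]]  ->  [[-1220, -2083], [-6493, -11086]]
... * rho(c^-1) = [[1, 0], [-5, 1]]  ->  [[9195, -2083], [48937, -11086]]
... * rho(c^-1) = [[1, 0], [-5, 1]]  ->  [[19610, -2083], [104367, -11086]]
... * rho(c^-1) = [[1, 0], [-5, 1]]  ->  [[30025, -2083], [159797, -11086]]
... * rho(b^-1) = [[-1, -1], [4, 3]]  ->  [[-38357, -36274], [-204141, -193055]]
tr = -38357 + -193055 = -231412

-231412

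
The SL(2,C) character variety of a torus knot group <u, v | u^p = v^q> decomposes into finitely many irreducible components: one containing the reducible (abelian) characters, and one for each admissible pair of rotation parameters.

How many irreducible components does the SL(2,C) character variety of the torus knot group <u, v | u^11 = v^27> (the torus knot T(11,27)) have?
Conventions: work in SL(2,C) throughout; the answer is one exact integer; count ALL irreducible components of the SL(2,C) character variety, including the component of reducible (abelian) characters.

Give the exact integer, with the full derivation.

131

For T(11,27): irreducibility forces the central element u^11 = v^27 to one of +I, -I.
This locks tr(u) to 2*cos(pi*alpha/11), alpha in 1..10, and tr(v) to 2*cos(pi*beta/27), beta in 1..26, on each component of irreducible characters.
The two central values (-1)^alpha I and (-1)^beta I must be the same matrix, so alpha and beta share a parity.
Counting: 5 odd alphas x 13 odd betas + 5 even alphas x 13 even betas = 65 + 65 = 130.
That is 130 components of irreducible characters, and with the reducible (abelian) component the total is 131.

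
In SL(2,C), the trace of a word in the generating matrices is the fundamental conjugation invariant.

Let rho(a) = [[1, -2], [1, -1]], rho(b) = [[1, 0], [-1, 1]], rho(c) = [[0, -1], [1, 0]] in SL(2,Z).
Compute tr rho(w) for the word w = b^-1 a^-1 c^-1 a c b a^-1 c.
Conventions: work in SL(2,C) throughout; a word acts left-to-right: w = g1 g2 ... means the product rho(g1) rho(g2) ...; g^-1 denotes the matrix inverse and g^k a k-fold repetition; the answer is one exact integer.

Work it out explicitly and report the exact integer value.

rho(b^-1) = [[1, 0], [1, 1]]
... * rho(a^-1) = [[-1, 2], [-1, 1]]  ->  [[-1, 2], [-2, 3]]
... * rho(c^-1) = [[0, 1], [-1, 0]]  ->  [[-2, -1], [-3, -2]]
... * rho(a) = [[1, -2], [1, -1]]  ->  [[-3, 5], [-5, 8]]
... * rho(c) = [[0, -1], [1, 0]]  ->  [[5, 3], [8, 5]]
... * rho(b) = [[1, 0], [-1, 1]]  ->  [[2, 3], [3, 5]]
... * rho(a^-1) = [[-1, 2], [-1, 1]]  ->  [[-5, 7], [-8, 11]]
... * rho(c) = [[0, -1], [1, 0]]  ->  [[7, 5], [11, 8]]
tr = 7 + 8 = 15

15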